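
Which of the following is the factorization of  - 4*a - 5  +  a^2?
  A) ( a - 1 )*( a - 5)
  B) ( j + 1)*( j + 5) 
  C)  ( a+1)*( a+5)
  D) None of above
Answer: D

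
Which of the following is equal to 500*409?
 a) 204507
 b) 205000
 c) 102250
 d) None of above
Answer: d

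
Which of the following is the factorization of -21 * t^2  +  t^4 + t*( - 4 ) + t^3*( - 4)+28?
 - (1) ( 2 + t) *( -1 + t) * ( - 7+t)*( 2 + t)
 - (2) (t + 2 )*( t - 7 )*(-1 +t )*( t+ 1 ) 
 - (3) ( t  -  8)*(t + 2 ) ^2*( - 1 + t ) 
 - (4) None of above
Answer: 1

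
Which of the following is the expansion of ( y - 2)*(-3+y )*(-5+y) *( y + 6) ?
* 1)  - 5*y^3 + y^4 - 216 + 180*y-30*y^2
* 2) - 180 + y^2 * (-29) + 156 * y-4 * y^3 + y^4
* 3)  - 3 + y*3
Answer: 2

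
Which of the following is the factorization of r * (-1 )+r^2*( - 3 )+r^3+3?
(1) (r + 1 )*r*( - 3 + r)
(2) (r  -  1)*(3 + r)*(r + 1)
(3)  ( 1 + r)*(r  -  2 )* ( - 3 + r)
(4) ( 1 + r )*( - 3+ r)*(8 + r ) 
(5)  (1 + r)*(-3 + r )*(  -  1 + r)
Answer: 5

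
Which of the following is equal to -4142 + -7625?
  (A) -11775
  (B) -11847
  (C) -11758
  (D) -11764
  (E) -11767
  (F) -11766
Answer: E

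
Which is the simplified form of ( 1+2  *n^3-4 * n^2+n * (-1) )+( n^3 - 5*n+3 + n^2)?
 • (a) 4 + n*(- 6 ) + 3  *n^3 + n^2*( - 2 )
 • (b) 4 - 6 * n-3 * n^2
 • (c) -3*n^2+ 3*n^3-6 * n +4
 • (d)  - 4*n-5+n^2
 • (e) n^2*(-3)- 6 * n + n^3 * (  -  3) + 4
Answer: c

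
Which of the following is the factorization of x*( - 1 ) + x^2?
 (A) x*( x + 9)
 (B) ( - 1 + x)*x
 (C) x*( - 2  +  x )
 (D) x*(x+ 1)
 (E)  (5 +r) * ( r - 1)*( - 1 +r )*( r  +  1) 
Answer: B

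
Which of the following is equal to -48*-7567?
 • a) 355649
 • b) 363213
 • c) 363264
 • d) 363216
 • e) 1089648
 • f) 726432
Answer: d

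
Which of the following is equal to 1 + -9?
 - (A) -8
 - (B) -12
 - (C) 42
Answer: A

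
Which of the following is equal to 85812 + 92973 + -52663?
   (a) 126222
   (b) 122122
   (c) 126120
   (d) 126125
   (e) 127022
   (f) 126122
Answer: f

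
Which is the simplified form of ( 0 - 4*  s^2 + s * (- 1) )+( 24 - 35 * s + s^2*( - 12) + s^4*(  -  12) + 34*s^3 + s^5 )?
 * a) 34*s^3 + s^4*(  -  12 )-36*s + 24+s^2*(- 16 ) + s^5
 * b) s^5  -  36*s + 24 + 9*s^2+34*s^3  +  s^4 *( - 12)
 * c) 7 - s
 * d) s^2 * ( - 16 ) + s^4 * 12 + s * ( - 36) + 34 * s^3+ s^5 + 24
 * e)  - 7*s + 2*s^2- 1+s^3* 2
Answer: a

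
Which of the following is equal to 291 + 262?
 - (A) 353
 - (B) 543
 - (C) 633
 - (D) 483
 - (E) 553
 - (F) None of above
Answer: E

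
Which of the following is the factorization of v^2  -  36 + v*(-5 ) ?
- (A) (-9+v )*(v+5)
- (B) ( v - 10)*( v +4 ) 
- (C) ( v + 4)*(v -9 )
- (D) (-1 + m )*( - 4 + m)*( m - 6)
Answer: C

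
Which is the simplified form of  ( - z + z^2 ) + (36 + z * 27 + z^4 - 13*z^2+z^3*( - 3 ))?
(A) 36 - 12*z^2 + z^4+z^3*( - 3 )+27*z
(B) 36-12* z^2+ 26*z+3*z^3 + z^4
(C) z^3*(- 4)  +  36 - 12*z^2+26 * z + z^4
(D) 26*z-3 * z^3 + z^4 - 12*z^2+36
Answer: D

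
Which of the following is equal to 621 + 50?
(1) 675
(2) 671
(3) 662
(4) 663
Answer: 2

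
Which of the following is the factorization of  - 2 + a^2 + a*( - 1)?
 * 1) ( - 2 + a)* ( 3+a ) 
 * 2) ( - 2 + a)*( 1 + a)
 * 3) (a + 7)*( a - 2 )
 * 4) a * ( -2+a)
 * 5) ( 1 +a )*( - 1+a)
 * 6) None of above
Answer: 2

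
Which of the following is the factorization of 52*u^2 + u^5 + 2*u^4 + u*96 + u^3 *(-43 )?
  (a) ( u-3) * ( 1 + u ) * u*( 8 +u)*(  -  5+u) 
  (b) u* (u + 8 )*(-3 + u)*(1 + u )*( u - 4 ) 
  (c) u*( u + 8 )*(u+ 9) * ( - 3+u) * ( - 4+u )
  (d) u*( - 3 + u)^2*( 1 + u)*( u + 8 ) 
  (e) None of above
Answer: b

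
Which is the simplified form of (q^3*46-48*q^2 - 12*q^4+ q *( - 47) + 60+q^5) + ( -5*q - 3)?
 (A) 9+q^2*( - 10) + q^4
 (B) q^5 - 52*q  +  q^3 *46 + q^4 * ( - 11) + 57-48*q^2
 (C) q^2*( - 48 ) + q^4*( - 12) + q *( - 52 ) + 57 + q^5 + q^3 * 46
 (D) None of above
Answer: C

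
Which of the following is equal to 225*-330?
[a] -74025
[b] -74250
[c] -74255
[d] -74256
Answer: b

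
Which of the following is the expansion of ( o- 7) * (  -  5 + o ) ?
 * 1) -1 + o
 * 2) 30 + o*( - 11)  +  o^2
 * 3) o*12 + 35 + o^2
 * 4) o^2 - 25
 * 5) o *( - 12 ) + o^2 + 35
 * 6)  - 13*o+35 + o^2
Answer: 5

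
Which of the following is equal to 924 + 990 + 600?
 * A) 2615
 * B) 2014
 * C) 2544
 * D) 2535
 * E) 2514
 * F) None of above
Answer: E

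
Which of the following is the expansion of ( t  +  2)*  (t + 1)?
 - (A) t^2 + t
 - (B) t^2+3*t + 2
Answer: B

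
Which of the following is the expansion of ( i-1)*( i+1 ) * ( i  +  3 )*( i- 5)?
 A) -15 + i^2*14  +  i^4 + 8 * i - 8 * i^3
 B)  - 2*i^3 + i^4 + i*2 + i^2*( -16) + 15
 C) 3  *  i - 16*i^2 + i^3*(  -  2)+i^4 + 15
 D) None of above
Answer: B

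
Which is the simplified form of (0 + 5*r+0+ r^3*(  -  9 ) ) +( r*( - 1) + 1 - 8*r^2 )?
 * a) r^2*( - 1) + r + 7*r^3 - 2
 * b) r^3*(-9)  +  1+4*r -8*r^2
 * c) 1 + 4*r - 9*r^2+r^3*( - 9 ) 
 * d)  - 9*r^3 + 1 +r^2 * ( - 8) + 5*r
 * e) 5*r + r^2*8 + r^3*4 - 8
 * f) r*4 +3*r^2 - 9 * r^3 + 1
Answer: b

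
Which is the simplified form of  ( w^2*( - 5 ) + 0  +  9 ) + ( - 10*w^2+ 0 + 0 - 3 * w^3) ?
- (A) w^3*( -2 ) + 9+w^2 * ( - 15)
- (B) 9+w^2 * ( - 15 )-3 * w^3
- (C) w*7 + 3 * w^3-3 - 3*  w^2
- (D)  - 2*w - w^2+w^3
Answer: B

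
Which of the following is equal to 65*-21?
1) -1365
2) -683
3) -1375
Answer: 1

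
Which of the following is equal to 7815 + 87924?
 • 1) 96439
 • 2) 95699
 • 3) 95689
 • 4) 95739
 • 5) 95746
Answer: 4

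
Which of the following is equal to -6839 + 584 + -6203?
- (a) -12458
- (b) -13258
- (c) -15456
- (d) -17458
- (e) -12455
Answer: a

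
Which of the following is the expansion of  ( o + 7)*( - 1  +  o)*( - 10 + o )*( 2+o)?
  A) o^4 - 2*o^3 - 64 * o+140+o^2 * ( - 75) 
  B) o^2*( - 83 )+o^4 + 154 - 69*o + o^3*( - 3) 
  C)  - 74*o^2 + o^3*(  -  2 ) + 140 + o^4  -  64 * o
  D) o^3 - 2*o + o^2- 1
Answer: A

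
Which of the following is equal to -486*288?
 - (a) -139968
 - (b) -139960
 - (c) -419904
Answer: a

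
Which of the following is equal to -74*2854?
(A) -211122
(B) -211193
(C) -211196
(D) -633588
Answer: C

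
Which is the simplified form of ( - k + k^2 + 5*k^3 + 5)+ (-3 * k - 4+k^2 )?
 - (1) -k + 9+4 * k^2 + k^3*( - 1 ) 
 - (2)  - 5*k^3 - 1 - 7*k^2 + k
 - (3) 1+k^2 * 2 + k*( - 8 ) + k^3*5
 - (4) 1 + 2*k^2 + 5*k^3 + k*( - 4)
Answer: 4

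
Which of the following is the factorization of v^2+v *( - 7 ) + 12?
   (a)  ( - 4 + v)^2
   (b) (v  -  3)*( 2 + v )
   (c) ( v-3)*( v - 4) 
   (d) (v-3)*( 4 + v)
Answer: c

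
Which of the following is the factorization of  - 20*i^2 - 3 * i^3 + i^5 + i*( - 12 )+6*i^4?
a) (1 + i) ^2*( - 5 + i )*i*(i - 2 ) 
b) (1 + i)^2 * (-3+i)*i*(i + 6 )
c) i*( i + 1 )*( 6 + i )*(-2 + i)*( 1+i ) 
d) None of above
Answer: c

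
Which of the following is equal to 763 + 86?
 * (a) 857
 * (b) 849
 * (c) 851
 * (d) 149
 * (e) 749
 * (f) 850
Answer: b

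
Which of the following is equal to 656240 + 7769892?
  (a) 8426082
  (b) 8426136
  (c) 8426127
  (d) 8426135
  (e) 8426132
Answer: e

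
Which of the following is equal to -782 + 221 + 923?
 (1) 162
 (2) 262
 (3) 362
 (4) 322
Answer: 3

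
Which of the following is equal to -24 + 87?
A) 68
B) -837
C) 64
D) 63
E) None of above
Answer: D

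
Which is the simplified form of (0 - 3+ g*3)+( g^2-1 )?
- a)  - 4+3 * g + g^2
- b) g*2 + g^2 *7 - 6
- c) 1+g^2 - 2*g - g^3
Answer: a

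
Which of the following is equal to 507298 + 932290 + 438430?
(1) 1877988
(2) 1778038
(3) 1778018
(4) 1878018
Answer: 4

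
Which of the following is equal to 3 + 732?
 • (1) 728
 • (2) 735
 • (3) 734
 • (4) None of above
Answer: 2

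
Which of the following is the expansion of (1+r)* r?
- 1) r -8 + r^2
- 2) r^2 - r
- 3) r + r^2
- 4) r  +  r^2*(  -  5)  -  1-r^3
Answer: 3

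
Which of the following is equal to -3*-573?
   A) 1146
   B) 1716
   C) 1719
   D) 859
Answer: C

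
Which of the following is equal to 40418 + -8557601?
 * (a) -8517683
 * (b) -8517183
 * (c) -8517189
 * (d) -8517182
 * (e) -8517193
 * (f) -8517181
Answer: b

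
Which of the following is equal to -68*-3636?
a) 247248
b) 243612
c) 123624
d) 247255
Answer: a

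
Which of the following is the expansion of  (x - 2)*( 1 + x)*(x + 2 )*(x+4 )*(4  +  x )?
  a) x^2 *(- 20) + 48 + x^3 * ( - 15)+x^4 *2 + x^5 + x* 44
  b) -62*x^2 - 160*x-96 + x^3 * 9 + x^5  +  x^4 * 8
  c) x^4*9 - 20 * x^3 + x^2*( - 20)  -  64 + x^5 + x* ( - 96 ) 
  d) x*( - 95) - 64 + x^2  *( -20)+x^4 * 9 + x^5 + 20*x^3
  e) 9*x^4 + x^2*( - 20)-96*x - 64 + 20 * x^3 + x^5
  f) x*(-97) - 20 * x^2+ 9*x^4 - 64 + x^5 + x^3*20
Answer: e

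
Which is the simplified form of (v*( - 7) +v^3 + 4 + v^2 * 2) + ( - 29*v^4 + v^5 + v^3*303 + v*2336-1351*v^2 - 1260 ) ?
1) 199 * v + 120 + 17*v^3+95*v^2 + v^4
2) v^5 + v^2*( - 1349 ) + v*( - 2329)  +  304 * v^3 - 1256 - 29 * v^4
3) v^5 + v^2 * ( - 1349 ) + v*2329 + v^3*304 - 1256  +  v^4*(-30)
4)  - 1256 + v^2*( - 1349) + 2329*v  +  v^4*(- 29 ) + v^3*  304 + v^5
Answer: 4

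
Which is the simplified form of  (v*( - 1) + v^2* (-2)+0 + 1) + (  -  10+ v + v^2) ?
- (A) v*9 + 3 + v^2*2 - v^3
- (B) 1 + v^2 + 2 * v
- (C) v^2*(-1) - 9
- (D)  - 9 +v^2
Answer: C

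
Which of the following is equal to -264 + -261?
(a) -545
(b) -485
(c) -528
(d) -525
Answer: d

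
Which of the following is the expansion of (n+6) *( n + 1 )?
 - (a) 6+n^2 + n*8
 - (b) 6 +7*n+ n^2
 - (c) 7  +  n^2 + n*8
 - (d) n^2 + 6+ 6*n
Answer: b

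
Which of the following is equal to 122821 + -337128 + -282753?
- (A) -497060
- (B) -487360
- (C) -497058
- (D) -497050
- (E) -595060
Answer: A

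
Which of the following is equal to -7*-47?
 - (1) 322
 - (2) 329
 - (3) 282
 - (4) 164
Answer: 2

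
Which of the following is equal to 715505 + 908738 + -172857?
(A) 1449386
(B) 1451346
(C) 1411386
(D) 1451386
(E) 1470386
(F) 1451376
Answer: D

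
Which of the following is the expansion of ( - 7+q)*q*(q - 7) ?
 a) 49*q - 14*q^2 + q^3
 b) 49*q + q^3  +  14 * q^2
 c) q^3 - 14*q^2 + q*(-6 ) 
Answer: a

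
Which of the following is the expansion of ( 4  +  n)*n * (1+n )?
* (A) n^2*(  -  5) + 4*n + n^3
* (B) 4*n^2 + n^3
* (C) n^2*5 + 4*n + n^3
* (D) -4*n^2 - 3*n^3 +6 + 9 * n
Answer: C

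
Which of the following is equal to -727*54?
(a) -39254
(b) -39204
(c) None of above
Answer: c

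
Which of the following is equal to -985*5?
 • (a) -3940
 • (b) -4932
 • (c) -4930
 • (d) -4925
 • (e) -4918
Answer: d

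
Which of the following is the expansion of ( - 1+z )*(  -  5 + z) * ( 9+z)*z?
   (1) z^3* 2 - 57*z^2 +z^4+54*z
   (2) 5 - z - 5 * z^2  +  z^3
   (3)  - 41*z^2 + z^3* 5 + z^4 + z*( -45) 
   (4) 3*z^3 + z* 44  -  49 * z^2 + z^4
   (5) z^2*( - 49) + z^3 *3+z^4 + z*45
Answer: 5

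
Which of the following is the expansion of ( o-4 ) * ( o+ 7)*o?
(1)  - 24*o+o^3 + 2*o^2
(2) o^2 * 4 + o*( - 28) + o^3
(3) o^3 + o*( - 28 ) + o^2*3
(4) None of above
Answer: 3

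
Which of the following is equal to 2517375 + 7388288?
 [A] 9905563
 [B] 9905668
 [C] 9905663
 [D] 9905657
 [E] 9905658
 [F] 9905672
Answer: C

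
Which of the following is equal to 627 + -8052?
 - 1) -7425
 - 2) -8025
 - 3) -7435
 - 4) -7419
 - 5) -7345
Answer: 1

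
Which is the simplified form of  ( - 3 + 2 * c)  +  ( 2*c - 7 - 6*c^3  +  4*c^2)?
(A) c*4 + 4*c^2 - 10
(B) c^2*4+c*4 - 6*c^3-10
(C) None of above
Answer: B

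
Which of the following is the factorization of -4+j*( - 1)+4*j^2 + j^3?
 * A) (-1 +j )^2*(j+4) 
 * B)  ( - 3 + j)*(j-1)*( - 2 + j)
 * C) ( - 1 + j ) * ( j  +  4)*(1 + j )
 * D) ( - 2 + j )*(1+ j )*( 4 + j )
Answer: C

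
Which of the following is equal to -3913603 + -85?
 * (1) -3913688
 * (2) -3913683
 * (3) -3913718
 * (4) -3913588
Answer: 1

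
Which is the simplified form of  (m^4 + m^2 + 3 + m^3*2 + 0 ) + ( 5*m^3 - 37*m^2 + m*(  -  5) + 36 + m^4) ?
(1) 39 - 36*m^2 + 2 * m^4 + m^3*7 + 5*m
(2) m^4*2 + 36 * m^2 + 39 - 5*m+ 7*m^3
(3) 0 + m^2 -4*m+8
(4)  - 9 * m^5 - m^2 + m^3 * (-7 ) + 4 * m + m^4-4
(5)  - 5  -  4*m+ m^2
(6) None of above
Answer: 6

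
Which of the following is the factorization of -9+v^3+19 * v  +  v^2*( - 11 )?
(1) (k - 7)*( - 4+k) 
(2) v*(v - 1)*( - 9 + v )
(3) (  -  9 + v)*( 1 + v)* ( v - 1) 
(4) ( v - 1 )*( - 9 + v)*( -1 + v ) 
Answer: 4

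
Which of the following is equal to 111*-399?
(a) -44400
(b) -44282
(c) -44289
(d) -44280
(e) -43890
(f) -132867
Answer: c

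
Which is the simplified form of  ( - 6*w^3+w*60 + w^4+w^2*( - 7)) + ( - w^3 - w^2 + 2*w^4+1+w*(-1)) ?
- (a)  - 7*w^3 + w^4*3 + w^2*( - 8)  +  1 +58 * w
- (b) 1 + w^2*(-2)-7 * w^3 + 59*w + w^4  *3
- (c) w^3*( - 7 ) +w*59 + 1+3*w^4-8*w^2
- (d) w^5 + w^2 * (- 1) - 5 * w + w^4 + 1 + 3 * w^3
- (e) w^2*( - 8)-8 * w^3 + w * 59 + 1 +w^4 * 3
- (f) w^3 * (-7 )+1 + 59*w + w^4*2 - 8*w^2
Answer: c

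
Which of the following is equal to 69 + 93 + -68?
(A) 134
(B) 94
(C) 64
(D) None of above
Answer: B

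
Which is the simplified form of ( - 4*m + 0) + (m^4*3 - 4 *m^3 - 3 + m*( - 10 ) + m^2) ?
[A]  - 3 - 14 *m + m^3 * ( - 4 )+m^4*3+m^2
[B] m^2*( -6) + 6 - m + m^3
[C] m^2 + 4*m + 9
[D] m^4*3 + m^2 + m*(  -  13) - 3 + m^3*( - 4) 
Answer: A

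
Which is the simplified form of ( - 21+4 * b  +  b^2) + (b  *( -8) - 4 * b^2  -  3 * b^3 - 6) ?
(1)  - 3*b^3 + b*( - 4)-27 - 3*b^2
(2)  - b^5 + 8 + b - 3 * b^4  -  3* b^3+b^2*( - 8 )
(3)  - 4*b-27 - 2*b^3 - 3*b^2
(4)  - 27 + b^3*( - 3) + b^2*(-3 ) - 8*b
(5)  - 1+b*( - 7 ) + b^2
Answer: 1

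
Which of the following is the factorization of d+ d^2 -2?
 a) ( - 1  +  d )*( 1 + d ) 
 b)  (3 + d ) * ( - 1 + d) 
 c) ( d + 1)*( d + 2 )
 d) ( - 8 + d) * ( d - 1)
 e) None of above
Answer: e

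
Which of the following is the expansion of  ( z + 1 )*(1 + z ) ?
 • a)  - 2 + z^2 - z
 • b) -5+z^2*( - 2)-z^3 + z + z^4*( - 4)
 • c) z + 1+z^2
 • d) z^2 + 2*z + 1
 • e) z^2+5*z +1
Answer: d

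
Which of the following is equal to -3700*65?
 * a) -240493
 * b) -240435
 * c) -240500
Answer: c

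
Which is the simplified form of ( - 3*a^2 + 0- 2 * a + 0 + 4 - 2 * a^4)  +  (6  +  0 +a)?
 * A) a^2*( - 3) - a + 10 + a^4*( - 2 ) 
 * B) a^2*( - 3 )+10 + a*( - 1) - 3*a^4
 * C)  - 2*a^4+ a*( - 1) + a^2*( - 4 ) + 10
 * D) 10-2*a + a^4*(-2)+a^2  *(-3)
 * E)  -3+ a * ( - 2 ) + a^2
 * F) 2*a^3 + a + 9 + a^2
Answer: A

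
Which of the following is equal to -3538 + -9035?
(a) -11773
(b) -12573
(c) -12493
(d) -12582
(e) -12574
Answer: b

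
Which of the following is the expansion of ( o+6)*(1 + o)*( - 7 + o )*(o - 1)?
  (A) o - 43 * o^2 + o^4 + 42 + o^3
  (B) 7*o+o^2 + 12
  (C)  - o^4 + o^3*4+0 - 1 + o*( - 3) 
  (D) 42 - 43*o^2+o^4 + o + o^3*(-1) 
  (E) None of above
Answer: D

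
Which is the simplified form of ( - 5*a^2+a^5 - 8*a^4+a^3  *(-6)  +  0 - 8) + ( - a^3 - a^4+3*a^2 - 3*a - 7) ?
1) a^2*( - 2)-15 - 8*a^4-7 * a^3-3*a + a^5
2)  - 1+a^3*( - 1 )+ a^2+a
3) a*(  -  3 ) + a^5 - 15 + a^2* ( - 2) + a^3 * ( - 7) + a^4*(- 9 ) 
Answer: 3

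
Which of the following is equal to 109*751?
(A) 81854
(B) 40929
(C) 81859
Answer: C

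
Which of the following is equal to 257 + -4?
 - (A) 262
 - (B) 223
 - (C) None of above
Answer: C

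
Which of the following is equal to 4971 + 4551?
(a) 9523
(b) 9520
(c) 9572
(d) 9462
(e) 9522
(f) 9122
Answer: e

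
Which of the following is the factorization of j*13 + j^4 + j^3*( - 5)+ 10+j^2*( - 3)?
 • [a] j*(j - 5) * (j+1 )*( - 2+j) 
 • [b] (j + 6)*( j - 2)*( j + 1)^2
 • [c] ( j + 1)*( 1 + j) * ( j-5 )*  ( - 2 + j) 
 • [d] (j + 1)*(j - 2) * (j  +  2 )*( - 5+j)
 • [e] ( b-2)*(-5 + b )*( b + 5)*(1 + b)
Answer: c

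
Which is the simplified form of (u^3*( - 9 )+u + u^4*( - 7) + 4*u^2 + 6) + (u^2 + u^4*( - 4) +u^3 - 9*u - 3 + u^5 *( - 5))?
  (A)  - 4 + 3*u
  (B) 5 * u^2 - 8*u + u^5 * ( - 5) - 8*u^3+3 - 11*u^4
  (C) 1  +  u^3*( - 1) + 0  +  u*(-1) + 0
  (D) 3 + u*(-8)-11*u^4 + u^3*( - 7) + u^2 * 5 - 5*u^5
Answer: B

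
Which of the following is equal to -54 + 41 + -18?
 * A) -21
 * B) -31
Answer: B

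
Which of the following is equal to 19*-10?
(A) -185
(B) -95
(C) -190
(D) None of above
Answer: C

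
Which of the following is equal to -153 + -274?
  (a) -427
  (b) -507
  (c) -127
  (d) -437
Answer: a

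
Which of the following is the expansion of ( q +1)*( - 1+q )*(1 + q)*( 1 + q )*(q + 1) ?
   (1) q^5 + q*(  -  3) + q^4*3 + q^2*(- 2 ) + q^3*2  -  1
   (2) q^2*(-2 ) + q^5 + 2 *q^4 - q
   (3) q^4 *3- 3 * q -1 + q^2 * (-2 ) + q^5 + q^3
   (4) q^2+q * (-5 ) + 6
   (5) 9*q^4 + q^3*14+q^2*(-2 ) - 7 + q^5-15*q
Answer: 1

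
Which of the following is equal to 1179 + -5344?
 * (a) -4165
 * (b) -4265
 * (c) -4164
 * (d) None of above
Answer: a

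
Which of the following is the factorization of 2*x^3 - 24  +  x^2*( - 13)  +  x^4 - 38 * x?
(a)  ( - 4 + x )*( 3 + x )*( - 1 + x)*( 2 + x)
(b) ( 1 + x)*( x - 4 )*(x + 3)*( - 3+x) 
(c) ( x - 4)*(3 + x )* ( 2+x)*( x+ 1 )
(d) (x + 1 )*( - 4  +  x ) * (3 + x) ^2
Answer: c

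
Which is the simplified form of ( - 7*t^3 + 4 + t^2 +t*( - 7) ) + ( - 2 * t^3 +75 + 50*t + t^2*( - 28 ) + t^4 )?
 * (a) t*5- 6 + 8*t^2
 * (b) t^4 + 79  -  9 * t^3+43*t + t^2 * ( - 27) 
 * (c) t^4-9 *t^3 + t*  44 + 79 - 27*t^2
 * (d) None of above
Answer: b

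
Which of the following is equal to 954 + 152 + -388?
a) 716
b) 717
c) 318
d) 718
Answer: d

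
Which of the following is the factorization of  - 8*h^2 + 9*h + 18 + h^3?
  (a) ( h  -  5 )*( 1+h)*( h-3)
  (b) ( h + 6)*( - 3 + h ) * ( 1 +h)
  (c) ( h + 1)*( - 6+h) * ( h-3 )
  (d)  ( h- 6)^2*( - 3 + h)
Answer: c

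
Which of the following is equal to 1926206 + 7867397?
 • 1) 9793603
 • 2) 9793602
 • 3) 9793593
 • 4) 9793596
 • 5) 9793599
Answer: 1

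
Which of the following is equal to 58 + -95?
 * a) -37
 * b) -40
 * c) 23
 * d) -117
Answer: a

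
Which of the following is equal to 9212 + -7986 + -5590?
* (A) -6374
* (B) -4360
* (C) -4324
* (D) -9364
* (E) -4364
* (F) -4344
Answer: E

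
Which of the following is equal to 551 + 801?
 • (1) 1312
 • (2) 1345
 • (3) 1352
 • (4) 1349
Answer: 3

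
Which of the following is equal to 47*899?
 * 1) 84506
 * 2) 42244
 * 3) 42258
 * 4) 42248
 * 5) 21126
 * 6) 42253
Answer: 6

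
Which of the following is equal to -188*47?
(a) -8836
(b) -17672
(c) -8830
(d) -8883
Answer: a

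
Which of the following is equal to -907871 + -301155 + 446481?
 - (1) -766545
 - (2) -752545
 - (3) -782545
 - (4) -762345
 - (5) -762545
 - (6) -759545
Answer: 5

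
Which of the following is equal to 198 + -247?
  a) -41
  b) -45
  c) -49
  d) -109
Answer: c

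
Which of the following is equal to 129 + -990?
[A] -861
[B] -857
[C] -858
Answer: A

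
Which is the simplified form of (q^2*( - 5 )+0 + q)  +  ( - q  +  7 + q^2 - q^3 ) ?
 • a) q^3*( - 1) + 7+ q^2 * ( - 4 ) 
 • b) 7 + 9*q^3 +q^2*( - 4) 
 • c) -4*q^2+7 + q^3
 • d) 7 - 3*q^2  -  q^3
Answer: a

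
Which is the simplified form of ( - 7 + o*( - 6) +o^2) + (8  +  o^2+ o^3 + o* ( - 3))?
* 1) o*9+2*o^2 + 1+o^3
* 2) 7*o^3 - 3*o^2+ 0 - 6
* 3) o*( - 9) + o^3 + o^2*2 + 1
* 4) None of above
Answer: 3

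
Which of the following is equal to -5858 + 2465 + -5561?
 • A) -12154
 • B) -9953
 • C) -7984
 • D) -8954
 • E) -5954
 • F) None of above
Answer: D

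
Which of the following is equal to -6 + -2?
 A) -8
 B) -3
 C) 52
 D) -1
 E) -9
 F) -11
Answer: A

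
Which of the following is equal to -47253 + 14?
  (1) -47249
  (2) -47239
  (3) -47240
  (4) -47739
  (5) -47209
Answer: 2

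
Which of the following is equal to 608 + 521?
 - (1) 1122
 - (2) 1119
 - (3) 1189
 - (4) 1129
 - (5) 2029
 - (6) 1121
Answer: 4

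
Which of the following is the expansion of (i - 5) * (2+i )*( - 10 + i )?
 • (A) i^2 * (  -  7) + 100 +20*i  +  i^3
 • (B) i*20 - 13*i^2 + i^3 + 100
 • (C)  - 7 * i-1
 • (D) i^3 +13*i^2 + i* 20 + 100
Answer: B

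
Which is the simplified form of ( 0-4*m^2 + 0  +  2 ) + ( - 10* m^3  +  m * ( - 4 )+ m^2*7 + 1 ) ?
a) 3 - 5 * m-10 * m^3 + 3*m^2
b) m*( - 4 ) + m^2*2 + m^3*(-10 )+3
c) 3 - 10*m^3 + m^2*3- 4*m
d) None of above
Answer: c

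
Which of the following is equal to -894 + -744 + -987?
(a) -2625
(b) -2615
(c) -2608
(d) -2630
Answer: a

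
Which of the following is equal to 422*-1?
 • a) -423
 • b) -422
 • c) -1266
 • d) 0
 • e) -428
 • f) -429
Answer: b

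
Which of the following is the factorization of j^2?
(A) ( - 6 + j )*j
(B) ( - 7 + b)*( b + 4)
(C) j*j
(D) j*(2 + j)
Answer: C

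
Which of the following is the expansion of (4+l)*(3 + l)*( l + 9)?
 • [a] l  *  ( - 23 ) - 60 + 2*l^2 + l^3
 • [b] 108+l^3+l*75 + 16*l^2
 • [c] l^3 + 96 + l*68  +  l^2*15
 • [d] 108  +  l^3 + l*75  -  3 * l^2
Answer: b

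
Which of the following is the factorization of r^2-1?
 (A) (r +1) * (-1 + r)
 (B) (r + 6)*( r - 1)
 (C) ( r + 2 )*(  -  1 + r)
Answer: A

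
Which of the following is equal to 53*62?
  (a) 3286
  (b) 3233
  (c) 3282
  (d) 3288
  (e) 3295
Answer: a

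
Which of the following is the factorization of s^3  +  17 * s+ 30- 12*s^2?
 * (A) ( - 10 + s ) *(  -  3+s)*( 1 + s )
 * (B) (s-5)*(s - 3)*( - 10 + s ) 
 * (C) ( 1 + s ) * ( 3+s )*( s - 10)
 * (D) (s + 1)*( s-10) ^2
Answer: A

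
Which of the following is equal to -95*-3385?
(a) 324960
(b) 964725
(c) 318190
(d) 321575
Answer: d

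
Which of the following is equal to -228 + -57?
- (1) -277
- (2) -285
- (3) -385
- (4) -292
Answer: 2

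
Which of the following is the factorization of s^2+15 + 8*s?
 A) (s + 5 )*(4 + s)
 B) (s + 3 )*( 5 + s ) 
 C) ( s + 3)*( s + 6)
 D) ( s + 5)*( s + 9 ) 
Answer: B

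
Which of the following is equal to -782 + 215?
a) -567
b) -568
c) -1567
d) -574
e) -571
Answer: a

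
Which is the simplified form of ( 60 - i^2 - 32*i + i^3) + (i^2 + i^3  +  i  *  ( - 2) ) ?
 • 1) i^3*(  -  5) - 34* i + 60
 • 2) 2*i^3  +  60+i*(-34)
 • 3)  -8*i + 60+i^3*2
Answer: 2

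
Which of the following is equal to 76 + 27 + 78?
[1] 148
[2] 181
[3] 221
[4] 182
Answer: 2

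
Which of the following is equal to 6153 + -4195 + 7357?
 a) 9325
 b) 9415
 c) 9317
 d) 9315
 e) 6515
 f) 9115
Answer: d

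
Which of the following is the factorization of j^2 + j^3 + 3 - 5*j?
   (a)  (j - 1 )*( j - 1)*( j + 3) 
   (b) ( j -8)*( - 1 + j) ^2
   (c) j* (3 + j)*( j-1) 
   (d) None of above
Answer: a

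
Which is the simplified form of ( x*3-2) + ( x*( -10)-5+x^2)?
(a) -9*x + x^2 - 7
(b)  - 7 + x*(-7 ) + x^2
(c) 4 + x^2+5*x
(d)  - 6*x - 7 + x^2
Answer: b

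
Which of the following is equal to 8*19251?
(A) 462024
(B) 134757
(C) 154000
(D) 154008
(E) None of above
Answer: D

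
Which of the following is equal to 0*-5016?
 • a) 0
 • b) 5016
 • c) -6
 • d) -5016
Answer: a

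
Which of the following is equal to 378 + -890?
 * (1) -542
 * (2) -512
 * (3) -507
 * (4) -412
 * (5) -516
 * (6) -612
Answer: 2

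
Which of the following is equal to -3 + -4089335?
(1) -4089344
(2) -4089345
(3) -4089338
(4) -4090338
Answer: 3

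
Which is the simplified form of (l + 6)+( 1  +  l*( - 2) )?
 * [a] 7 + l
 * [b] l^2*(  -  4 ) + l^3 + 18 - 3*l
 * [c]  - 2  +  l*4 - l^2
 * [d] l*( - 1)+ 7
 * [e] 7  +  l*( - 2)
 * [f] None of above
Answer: d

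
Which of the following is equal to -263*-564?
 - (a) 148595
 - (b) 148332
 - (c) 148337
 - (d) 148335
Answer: b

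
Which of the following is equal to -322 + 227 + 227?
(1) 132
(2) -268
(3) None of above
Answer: 1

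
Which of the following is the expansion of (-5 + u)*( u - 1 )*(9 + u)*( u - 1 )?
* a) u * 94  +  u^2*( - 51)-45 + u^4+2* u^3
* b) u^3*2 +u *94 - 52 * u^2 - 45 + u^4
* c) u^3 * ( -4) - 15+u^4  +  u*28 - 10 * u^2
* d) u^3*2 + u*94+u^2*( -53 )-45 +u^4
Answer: b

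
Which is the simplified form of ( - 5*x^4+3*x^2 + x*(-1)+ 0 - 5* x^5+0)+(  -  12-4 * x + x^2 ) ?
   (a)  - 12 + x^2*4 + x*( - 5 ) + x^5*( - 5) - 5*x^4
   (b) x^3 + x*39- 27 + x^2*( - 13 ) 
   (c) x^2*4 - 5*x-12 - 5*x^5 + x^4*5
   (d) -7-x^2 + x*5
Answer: a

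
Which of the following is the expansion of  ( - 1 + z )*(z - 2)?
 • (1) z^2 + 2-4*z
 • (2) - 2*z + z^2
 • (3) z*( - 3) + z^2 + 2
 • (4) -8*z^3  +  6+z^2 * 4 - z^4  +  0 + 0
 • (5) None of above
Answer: 3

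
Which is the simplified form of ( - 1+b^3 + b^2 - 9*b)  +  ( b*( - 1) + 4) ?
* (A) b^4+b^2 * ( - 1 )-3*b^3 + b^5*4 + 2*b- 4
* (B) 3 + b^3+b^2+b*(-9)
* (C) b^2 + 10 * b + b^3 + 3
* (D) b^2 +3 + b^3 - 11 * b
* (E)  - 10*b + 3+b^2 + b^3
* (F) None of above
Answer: E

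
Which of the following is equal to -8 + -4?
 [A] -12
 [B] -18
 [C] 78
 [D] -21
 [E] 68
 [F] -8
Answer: A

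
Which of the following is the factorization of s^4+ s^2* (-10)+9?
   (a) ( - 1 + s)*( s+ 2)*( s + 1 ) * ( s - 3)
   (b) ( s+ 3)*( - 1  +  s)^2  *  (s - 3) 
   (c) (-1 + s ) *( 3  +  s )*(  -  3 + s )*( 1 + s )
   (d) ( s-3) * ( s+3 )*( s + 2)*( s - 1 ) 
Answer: c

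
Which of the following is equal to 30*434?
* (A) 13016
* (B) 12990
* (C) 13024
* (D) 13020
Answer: D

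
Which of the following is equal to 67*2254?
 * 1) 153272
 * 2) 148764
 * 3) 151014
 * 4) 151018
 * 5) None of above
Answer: 4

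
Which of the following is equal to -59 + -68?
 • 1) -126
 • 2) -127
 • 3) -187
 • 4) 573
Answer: 2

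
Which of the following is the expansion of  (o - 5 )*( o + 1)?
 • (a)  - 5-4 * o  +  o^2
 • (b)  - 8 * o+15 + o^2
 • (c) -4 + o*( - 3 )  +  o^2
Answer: a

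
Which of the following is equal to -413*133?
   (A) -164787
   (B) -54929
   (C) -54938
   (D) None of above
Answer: B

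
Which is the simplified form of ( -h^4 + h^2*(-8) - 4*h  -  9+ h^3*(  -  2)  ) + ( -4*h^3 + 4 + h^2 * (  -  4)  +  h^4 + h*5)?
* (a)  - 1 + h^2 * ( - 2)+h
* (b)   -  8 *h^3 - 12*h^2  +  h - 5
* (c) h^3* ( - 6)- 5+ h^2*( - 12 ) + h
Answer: c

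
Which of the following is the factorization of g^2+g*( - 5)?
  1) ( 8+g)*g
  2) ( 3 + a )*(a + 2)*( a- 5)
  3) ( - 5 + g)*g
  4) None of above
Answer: 3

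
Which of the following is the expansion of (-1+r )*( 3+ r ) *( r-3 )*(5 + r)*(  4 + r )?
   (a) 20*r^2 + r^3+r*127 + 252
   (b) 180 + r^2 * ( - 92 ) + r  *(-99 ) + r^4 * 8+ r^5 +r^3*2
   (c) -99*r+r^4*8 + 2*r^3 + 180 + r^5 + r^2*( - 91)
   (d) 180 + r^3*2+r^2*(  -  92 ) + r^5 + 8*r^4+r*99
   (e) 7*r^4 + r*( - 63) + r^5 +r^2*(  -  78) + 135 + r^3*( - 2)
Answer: b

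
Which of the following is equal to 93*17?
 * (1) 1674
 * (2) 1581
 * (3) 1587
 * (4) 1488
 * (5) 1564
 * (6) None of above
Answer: 2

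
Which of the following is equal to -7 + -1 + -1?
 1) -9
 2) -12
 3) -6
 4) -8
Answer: 1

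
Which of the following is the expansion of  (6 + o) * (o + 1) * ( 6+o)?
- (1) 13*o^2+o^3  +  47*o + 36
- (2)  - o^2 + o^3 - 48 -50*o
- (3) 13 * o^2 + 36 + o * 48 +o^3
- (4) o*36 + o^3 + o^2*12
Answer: 3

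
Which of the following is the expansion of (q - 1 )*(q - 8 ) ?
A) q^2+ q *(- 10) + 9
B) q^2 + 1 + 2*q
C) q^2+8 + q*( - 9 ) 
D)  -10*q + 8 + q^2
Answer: C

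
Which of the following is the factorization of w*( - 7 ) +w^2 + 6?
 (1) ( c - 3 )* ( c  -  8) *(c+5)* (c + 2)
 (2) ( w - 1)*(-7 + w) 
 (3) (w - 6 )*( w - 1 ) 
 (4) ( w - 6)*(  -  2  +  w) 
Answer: 3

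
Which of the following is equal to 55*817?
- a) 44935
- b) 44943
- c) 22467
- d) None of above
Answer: a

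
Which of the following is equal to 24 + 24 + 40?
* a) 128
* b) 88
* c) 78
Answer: b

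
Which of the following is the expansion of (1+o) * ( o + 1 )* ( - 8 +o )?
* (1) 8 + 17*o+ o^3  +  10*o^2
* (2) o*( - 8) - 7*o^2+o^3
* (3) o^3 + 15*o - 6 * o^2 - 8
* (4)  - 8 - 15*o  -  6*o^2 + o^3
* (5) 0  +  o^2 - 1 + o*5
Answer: 4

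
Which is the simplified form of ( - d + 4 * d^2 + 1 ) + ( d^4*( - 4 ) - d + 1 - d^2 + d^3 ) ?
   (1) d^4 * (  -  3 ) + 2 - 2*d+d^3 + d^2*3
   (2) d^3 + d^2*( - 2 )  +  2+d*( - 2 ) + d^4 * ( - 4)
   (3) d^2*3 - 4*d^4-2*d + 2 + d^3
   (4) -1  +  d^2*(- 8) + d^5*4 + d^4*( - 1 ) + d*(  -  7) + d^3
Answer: 3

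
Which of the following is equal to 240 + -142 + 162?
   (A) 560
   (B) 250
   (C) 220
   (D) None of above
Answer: D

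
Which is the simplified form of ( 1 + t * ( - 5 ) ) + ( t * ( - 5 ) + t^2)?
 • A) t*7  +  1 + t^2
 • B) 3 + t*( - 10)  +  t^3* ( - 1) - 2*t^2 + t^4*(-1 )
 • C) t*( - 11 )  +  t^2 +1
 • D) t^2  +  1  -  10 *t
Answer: D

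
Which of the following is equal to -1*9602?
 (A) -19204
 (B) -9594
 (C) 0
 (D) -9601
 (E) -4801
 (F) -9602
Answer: F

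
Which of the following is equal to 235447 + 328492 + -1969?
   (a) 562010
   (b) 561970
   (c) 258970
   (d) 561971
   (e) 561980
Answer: b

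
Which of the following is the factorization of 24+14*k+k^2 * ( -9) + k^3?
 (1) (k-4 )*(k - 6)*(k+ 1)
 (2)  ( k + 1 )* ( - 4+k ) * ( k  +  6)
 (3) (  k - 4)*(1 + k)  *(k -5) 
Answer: 1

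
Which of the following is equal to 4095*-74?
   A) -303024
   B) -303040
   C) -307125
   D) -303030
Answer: D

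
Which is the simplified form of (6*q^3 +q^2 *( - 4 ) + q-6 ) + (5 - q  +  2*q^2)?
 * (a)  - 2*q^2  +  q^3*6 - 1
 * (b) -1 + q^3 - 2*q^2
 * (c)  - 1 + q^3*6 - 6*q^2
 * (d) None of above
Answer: a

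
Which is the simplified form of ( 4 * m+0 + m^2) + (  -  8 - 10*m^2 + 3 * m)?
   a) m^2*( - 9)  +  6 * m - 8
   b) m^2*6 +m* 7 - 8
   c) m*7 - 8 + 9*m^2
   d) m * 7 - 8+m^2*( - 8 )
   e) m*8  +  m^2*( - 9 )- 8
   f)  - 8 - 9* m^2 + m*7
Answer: f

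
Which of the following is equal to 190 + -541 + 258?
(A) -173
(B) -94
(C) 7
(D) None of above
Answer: D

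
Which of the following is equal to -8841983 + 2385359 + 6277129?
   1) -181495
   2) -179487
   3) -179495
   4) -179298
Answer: 3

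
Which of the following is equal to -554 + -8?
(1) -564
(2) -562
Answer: 2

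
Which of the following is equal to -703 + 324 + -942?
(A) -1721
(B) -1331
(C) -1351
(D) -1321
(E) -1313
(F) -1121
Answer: D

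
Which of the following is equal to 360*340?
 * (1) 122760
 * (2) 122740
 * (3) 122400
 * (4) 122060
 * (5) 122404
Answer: 3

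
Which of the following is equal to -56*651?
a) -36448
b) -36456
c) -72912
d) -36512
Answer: b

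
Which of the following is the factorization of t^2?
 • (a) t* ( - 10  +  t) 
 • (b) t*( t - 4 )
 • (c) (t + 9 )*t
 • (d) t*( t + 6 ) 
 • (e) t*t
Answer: e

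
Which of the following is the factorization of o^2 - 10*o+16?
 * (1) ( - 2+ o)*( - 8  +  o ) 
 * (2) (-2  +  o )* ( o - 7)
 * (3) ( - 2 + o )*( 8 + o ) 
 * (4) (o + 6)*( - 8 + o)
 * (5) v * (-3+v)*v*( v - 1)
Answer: 1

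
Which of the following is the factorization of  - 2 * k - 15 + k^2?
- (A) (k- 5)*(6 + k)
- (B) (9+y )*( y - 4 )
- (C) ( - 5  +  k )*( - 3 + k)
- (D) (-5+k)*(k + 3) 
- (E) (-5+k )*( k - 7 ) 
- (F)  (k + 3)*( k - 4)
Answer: D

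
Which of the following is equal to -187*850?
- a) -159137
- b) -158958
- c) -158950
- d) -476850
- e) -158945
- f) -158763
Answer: c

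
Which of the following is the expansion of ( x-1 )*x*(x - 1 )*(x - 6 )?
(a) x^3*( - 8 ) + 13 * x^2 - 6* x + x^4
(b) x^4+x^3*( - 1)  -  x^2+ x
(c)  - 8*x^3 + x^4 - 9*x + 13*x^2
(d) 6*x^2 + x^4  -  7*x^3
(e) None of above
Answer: a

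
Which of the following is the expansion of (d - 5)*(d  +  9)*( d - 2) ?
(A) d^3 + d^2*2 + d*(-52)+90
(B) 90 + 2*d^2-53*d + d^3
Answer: B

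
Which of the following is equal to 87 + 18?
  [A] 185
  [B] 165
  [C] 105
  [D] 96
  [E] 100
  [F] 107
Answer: C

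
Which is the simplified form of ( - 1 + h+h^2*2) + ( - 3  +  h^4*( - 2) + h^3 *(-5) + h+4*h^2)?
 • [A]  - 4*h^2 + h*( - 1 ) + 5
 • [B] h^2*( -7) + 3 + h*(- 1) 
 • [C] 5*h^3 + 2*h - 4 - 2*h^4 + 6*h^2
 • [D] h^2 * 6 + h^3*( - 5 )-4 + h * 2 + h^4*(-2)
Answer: D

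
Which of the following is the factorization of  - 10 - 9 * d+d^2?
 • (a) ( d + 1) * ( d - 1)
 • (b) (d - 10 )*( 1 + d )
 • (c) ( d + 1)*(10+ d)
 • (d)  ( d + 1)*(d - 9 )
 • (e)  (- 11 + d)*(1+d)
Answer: b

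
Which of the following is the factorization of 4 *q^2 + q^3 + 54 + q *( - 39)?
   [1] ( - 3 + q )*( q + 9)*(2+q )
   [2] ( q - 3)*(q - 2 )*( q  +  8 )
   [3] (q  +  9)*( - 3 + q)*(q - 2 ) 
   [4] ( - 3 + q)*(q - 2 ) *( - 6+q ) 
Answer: 3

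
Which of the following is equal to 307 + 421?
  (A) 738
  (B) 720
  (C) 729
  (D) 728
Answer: D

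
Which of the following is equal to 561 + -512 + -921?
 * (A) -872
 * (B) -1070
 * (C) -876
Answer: A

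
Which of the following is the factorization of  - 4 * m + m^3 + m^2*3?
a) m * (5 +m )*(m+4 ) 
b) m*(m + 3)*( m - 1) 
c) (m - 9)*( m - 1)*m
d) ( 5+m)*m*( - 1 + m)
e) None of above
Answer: e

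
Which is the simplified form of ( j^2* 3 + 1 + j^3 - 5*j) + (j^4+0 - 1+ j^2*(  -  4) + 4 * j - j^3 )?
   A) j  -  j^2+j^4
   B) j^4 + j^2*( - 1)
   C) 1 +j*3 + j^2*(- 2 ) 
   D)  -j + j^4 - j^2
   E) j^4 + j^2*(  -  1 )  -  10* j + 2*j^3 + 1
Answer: D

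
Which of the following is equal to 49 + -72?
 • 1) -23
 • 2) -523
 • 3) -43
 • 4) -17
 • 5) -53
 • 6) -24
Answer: 1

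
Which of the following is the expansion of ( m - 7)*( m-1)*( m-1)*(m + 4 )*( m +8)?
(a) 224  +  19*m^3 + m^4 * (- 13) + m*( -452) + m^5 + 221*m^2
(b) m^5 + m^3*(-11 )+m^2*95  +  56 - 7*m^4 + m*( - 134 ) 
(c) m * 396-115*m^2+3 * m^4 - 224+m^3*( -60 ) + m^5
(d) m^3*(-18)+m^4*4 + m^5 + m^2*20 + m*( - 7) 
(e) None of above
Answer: e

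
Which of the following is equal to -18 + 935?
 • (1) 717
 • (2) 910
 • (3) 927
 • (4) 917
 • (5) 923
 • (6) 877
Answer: 4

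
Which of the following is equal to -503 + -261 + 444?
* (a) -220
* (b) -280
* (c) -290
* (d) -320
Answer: d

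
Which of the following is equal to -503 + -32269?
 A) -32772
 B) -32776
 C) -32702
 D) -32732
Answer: A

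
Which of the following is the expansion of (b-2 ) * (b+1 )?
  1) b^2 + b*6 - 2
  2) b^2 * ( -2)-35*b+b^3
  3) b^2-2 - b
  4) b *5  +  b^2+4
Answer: 3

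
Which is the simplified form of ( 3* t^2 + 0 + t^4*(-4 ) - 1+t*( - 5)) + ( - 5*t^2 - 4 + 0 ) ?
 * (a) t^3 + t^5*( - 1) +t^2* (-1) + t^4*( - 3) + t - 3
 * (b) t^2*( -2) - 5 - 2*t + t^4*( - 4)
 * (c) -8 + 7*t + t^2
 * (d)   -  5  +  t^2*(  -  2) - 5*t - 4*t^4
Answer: d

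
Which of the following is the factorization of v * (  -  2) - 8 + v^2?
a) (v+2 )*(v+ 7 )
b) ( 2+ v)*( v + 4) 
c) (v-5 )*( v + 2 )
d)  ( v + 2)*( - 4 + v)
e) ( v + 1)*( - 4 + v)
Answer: d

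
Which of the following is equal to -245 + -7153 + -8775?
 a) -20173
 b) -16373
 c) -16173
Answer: c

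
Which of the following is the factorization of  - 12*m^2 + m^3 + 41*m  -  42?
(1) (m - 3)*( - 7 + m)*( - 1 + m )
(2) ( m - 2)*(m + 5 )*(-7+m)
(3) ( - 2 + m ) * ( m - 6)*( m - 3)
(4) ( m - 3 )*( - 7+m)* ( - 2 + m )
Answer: 4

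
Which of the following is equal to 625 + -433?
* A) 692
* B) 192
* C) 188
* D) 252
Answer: B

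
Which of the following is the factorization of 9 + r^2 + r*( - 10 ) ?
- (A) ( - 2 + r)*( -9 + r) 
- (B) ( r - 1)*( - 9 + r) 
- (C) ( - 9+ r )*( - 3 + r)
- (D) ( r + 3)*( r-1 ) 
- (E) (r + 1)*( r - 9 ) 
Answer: B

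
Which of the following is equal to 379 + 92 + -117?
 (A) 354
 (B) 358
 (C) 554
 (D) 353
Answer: A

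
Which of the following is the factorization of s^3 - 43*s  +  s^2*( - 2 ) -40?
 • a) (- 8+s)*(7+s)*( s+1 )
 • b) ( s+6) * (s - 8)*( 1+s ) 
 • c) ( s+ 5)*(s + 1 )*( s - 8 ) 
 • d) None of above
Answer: c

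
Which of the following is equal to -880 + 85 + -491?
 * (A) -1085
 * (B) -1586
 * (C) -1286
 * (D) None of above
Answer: C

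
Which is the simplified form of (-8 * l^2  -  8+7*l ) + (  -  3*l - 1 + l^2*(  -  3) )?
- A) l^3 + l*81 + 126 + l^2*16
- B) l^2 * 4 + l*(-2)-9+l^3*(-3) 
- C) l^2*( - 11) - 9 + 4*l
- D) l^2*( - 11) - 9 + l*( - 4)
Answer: C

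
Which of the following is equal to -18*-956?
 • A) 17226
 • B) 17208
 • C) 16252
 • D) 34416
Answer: B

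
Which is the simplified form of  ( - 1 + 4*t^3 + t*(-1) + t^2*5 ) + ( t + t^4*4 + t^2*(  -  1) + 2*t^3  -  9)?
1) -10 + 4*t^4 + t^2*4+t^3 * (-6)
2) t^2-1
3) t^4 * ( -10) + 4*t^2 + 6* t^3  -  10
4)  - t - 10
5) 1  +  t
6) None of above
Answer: 6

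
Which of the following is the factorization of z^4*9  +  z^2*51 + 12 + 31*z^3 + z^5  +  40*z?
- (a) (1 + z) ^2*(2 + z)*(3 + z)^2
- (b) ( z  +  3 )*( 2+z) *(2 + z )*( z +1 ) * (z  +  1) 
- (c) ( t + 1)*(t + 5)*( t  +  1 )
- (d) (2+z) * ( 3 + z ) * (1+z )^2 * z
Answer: b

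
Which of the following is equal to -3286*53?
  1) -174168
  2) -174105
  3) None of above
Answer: 3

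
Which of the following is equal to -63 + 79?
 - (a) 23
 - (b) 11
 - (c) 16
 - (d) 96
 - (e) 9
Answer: c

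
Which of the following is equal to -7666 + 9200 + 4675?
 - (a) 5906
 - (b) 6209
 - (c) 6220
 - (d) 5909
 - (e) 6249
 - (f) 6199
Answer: b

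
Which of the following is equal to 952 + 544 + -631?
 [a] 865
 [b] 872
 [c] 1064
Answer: a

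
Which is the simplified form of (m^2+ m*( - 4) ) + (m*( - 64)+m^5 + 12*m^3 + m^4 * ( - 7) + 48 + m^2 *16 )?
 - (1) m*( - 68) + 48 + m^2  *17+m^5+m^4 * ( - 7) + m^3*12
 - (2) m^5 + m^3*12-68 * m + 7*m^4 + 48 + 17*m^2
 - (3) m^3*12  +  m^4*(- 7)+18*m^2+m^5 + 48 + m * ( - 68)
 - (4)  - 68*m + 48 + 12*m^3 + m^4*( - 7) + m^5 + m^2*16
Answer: 1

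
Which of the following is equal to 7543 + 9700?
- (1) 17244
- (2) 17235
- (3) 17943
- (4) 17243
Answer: 4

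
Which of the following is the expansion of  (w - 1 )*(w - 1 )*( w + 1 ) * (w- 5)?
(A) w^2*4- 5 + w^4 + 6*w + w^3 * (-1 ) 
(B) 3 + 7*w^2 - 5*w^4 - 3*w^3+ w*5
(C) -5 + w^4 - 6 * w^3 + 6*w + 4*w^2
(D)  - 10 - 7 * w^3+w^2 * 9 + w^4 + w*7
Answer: C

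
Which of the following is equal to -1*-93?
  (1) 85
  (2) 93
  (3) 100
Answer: 2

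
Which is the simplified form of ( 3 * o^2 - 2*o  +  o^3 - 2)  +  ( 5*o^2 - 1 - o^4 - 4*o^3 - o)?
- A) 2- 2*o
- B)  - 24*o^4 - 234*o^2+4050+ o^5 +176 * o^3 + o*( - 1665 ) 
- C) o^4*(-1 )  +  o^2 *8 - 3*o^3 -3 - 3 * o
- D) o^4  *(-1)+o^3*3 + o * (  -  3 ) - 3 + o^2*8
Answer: C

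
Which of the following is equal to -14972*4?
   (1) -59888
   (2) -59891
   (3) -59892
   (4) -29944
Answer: 1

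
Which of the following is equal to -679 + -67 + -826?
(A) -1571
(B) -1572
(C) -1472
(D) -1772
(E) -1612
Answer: B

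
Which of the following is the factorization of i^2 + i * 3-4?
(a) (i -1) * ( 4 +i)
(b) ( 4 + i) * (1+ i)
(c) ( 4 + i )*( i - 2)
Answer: a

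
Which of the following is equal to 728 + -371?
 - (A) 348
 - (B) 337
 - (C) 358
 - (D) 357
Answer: D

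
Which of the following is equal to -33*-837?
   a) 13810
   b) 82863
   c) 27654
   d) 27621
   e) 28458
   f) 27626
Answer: d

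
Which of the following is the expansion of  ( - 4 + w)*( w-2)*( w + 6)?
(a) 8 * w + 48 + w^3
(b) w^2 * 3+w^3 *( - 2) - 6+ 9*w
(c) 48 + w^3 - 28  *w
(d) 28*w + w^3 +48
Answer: c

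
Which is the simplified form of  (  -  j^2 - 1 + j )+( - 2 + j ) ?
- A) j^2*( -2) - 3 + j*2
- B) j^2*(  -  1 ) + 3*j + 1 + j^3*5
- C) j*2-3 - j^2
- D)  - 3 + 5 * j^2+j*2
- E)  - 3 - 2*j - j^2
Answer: C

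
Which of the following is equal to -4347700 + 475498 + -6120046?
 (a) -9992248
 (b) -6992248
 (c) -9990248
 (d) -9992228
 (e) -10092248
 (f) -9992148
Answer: a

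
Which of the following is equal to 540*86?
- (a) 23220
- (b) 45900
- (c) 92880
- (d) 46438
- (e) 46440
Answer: e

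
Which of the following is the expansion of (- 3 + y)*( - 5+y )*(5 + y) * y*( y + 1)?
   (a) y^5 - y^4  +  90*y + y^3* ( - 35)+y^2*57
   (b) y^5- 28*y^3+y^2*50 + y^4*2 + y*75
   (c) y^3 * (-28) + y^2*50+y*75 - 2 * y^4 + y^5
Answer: c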